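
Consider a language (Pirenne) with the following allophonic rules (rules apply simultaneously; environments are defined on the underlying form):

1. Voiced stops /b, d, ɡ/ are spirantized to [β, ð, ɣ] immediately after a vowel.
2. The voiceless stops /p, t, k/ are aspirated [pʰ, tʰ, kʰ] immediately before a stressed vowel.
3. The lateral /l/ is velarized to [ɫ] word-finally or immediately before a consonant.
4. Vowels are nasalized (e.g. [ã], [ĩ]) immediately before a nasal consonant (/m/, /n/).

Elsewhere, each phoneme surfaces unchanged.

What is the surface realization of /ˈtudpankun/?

/t/ (word-initial): immediately before a stressed vowel, so rule 2 applies → [tʰ].
/u/ (between /t/ and /d/): rule 4 targets it, but not before a nasal consonant → unchanged [u].
Rule 1 applies to /d/ (between /u/ and /p/: immediately after a vowel) → [ð].
/p/ (between /d/ and /a/) is in the target of rule 2 but the environment (immediately before a stressed vowel) is not met → [p].
/a/ meets the environment for rule 4 (before a nasal consonant) → [ã].
/n/ (between /a/ and /k/) is unaffected → [n].
/k/ (between /n/ and /u/): rule 2 targets it, but not immediately before a stressed vowel → unchanged [k].
Rule 4 applies to /u/ (between /k/ and /n/: before a nasal consonant) → [ũ].
/n/ stays [n].

[ˈtʰuðpãnkũn]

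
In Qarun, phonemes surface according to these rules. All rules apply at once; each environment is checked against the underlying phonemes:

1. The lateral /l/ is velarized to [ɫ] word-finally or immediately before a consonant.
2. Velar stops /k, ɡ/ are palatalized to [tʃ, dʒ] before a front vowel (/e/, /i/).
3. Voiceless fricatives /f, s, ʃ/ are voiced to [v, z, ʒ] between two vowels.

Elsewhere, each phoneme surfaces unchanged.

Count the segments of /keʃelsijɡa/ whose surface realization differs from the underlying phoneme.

Segments that undergo a rule: /k/ → [tʃ] (rule 2); /ʃ/ → [ʒ] (rule 3); /l/ → [ɫ] (rule 1).
All other segments surface unchanged.

3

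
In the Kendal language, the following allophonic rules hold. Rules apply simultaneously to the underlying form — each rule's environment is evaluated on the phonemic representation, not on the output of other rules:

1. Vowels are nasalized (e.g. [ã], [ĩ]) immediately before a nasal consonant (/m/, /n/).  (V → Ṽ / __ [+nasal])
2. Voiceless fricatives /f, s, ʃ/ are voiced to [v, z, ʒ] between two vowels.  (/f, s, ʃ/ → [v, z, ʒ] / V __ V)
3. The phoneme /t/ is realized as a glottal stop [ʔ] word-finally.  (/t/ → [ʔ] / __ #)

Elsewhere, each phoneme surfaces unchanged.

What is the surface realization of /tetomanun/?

[tetõmãnũn]

/t/ (word-initial): rule 3 targets it, but not word-finally → unchanged [t].
/e/ (between /t/ and /t/): rule 1 targets it, but not before a nasal consonant → unchanged [e].
/t/ (between /e/ and /o/): rule 3 targets it, but not word-finally → unchanged [t].
/o/ — between /t/ and /m/, before a nasal consonant — surfaces as [õ] (rule 1).
/m/ (between /o/ and /a/): no rule targets it → [m].
Rule 1 applies to /a/ (between /m/ and /n/: before a nasal consonant) → [ã].
/n/ — not in any rule's target class → [n].
/u/ (between /n/ and /n/) occurs before a nasal consonant → [ũ] by rule 1.
/n/ — not in any rule's target class → [n].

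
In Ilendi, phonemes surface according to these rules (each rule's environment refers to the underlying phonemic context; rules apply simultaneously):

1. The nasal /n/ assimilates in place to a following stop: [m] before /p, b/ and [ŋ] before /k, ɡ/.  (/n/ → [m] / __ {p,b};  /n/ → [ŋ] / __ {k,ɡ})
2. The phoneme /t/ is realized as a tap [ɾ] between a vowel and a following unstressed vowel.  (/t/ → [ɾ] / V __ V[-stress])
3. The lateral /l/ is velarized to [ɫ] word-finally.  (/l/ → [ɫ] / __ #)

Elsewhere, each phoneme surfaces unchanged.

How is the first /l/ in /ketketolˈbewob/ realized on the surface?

[l]

/l/ (between /o/ and /b/) is in the target of rule 3 but the environment (word-finally) is not met → [l].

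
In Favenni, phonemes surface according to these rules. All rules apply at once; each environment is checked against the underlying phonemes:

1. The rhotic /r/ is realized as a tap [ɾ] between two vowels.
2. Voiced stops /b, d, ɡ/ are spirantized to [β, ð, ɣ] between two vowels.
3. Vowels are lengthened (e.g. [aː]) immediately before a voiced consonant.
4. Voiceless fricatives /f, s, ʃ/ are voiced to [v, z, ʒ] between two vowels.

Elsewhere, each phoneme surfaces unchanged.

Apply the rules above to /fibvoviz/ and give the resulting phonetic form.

/f/ (word-initial): rule 4 targets it, but not between two vowels → unchanged [f].
/i/ (between /f/ and /b/) occurs before a voiced consonant → [iː] by rule 3.
/b/ (between /i/ and /v/) is in the target of rule 2 but the environment (between two vowels) is not met → [b].
/v/ (between /b/ and /o/) is unaffected → [v].
/o/ (between /v/ and /v/): before a voiced consonant, so rule 3 applies → [oː].
/v/ — not in any rule's target class → [v].
/i/ meets the environment for rule 3 (before a voiced consonant) → [iː].
/z/ (word-final) is unaffected → [z].

[fiːbvoːviːz]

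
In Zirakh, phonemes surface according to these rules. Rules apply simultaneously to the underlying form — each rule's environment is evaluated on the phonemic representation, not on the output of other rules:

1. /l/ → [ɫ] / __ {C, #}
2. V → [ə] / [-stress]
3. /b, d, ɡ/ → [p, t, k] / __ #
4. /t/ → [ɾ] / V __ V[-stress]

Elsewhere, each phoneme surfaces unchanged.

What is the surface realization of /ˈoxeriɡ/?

[ˈoxərək]

/o/ — word-initial; rule 2 does not apply here → [o].
/x/ stays [x].
/e/ meets the environment for rule 2 (in an unstressed syllable) → [ə].
/r/ — not in any rule's target class → [r].
/i/ (between /r/ and /ɡ/) occurs in an unstressed syllable → [ə] by rule 2.
Rule 3 applies to /ɡ/ (word-final: word-finally) → [k].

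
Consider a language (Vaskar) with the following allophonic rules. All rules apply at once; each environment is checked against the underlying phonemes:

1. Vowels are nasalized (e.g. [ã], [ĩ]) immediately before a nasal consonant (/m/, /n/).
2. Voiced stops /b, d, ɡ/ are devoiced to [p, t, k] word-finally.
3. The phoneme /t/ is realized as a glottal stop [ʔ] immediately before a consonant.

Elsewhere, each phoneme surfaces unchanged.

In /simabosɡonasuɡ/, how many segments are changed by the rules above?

Segments that undergo a rule: /i/ → [ĩ] (rule 1); /o/ → [õ] (rule 1); /ɡ/ → [k] (rule 2).
All other segments surface unchanged.

3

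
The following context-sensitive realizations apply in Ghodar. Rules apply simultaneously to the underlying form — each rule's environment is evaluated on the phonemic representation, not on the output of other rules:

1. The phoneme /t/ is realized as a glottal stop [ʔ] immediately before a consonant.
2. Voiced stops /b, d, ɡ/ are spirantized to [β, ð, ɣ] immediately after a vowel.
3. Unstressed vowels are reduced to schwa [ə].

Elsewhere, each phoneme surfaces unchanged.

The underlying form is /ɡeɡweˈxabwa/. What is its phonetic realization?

/ɡ/ (word-initial): rule 2 targets it, but not immediately after a vowel → unchanged [ɡ].
/e/ meets the environment for rule 3 (in an unstressed syllable) → [ə].
Rule 2 applies to /ɡ/ (between /e/ and /w/: immediately after a vowel) → [ɣ].
/w/ stays [w].
/e/ meets the environment for rule 3 (in an unstressed syllable) → [ə].
/x/ (between /e/ and /a/) is unaffected → [x].
/a/ (between /x/ and /b/) fails the environment for rule 3, so it stays [a].
/b/ meets the environment for rule 2 (immediately after a vowel) → [β].
/w/ (between /b/ and /a/): no rule targets it → [w].
/a/ — word-final, in an unstressed syllable — surfaces as [ə] (rule 3).

[ɡəɣwəˈxaβwə]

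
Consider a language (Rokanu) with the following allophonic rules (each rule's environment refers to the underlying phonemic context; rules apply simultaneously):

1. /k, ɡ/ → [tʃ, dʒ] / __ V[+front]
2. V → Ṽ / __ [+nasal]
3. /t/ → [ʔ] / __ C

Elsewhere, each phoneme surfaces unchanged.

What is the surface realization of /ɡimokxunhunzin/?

[dʒĩmokxũnhũnzĩn]

/ɡ/ — word-initial, before a front vowel — surfaces as [dʒ] (rule 1).
Rule 2 applies to /i/ (between /ɡ/ and /m/: before a nasal consonant) → [ĩ].
/m/ stays [m].
/o/ — between /m/ and /k/; rule 2 does not apply here → [o].
/k/ — between /o/ and /x/; rule 1 does not apply here → [k].
/x/ (between /k/ and /u/): no rule targets it → [x].
/u/ meets the environment for rule 2 (before a nasal consonant) → [ũ].
/n/ (between /u/ and /h/): no rule targets it → [n].
/h/ (between /n/ and /u/) is unaffected → [h].
/u/ (between /h/ and /n/): before a nasal consonant, so rule 2 applies → [ũ].
/n/ (between /u/ and /z/): no rule targets it → [n].
/z/ stays [z].
/i/ meets the environment for rule 2 (before a nasal consonant) → [ĩ].
/n/ (word-final) is unaffected → [n].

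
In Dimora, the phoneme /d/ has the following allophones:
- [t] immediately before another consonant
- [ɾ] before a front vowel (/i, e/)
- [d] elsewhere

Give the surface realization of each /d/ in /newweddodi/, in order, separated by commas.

[t], [d], [ɾ]

Occurrence 1 (position 6): immediately before another consonant → [t].
Occurrence 2 (position 7): no conditioning environment matches → elsewhere allophone [d].
Occurrence 3 (position 9): before a front vowel (/i, e/) → [ɾ].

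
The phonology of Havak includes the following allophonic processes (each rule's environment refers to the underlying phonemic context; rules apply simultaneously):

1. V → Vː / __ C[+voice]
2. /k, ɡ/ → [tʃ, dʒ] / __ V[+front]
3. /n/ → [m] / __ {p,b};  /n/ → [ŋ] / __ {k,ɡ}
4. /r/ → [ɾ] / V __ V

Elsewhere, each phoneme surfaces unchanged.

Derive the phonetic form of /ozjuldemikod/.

/o/ (word-initial) occurs before a voiced consonant → [oː] by rule 1.
/z/ stays [z].
/j/ — not in any rule's target class → [j].
Rule 1 applies to /u/ (between /j/ and /l/: before a voiced consonant) → [uː].
/l/ (between /u/ and /d/) is unaffected → [l].
/d/ stays [d].
/e/ (between /d/ and /m/) occurs before a voiced consonant → [eː] by rule 1.
/m/ (between /e/ and /i/) is unaffected → [m].
/i/ (between /m/ and /k/) fails the environment for rule 1, so it stays [i].
/k/ (between /i/ and /o/) fails the environment for rule 2, so it stays [k].
Rule 1 applies to /o/ (between /k/ and /d/: before a voiced consonant) → [oː].
/d/ stays [d].

[oːzjuːldeːmikoːd]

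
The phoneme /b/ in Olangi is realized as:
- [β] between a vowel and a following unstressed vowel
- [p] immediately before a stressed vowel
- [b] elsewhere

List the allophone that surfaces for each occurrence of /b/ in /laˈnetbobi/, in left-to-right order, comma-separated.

[b], [β]

Occurrence 1 (position 6): no conditioning environment matches → elsewhere allophone [b].
Occurrence 2 (position 8): between a vowel and a following unstressed vowel → [β].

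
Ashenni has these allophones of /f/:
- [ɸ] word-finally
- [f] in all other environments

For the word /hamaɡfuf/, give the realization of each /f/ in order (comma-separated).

Occurrence 1 (position 6): no conditioning environment matches → elsewhere allophone [f].
Occurrence 2 (position 8): word-finally → [ɸ].

[f], [ɸ]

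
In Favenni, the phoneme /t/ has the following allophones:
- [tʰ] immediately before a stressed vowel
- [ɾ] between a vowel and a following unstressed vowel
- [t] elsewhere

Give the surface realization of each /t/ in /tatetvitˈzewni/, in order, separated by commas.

Occurrence 1 (position 1): no conditioning environment matches → elsewhere allophone [t].
Occurrence 2 (position 3): between a vowel and an unstressed vowel → [ɾ].
Occurrence 3 (position 5): no conditioning environment matches → elsewhere allophone [t].
Occurrence 4 (position 8): no conditioning environment matches → elsewhere allophone [t].

[t], [ɾ], [t], [t]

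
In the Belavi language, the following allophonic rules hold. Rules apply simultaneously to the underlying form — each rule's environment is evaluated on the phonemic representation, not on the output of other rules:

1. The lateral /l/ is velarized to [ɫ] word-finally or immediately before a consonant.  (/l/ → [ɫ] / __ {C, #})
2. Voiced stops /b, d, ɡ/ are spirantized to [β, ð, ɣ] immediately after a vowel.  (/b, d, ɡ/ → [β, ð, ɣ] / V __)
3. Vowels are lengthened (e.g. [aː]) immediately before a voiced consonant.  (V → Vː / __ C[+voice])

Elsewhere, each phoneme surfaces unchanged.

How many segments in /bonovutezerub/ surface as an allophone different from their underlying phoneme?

Segments that undergo a rule: /o/ → [oː] (rule 3); /o/ → [oː] (rule 3); /e/ → [eː] (rule 3); /e/ → [eː] (rule 3); /u/ → [uː] (rule 3); /b/ → [β] (rule 2).
All other segments surface unchanged.

6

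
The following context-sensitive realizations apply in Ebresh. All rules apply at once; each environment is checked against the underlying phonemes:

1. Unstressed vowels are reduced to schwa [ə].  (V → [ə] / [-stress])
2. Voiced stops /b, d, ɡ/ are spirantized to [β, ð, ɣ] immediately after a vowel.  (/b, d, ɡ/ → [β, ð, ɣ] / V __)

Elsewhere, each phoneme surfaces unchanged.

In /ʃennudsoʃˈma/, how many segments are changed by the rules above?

Segments that undergo a rule: /e/ → [ə] (rule 1); /u/ → [ə] (rule 1); /d/ → [ð] (rule 2); /o/ → [ə] (rule 1).
All other segments surface unchanged.

4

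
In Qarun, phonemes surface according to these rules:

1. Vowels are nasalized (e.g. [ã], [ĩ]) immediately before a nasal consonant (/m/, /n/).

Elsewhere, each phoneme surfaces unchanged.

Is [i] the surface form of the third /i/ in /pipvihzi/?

/i/ (word-final) is in the target of rule 1 but the environment (before a nasal consonant) is not met → [i].
The actual realization is [i], which matches [i].

Yes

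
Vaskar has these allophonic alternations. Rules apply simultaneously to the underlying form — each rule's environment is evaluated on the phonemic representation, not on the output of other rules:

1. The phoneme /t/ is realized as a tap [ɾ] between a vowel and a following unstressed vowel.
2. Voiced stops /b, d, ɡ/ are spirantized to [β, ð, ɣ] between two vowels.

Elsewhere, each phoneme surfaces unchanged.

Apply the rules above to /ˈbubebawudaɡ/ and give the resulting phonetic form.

/b/ (word-initial): rule 2 targets it, but not between two vowels → unchanged [b].
Rule 2 applies to /b/ (between /u/ and /e/: between two vowels) → [β].
/b/ meets the environment for rule 2 (between two vowels) → [β].
/d/ (between /u/ and /a/): between two vowels, so rule 2 applies → [ð].
/ɡ/ — word-final; rule 2 does not apply here → [ɡ].

[ˈbuβeβawuðaɡ]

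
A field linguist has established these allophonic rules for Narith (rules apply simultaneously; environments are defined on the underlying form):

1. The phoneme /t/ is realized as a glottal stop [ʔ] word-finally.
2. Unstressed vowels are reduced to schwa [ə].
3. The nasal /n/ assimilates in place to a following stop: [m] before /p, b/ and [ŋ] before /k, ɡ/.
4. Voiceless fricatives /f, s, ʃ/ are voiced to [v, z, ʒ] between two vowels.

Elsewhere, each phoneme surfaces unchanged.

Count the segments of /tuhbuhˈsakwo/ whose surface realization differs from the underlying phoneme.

3

Segments that undergo a rule: /u/ → [ə] (rule 2); /u/ → [ə] (rule 2); /o/ → [ə] (rule 2).
All other segments surface unchanged.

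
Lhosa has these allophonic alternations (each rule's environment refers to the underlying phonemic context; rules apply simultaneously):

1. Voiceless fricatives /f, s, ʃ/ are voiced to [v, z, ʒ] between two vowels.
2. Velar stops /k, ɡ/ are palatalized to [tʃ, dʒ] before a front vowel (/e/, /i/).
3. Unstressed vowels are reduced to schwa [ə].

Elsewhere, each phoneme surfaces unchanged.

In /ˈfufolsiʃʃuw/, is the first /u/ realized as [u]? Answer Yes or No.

Yes

/u/ (between /f/ and /f/) fails the environment for rule 3, so it stays [u].
The actual realization is [u], which matches [u].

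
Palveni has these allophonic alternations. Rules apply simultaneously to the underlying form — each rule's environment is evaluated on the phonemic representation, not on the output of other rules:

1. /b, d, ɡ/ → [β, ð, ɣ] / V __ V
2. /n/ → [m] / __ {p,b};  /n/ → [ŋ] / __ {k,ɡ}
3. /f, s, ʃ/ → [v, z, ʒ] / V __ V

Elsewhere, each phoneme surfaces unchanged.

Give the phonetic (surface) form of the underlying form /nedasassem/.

[neðazassem]

/n/ (word-initial) is in the target of rule 2 but the environment (before a labial or velar stop) is not met → [n].
/e/ (between /n/ and /d/): no rule targets it → [e].
/d/ meets the environment for rule 1 (between two vowels) → [ð].
/a/ — not in any rule's target class → [a].
/s/ — between /a/ and /a/, between two vowels — surfaces as [z] (rule 3).
/a/ (between /s/ and /s/): no rule targets it → [a].
/s/ — between /a/ and /s/; rule 3 does not apply here → [s].
/s/ (between /s/ and /e/) is in the target of rule 3 but the environment (between two vowels) is not met → [s].
/e/ — not in any rule's target class → [e].
/m/ — not in any rule's target class → [m].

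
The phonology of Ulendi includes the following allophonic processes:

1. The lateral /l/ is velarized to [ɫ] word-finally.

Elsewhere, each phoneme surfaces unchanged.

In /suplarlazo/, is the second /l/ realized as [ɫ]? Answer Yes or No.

No

/l/ — between /r/ and /a/; rule 1 does not apply here → [l].
The actual realization is [l], not [ɫ].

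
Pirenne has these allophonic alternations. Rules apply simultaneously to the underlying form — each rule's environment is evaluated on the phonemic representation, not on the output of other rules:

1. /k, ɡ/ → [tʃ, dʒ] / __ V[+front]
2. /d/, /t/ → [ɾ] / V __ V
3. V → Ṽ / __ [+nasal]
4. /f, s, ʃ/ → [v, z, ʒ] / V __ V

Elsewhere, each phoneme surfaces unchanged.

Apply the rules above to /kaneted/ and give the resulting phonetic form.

[kãneɾed]

/k/ (word-initial): rule 1 targets it, but not before a front vowel → unchanged [k].
Rule 3 applies to /a/ (between /k/ and /n/: before a nasal consonant) → [ã].
/e/ (between /n/ and /t/) fails the environment for rule 3, so it stays [e].
/t/ — between /e/ and /e/, between two vowels — surfaces as [ɾ] (rule 2).
/e/ (between /t/ and /d/): rule 3 targets it, but not before a nasal consonant → unchanged [e].
/d/ — word-final; rule 2 does not apply here → [d].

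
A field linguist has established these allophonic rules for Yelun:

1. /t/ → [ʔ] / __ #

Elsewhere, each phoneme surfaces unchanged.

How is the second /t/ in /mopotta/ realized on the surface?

/t/ — between /t/ and /a/; rule 1 does not apply here → [t].

[t]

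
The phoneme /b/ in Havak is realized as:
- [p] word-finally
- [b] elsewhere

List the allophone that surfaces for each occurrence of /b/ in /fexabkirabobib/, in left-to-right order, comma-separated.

Occurrence 1 (position 5): no conditioning environment matches → elsewhere allophone [b].
Occurrence 2 (position 10): no conditioning environment matches → elsewhere allophone [b].
Occurrence 3 (position 12): no conditioning environment matches → elsewhere allophone [b].
Occurrence 4 (position 14): word-finally → [p].

[b], [b], [b], [p]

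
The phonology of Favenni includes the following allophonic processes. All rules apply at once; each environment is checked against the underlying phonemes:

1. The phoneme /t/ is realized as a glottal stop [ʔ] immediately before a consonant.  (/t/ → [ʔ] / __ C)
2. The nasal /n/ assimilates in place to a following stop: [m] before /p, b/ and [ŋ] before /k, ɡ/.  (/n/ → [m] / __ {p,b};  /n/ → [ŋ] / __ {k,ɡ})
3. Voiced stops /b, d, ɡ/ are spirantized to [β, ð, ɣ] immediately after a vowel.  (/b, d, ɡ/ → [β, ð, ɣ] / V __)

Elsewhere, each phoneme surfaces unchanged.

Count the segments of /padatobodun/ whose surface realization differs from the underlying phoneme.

Segments that undergo a rule: /d/ → [ð] (rule 3); /b/ → [β] (rule 3); /d/ → [ð] (rule 3).
All other segments surface unchanged.

3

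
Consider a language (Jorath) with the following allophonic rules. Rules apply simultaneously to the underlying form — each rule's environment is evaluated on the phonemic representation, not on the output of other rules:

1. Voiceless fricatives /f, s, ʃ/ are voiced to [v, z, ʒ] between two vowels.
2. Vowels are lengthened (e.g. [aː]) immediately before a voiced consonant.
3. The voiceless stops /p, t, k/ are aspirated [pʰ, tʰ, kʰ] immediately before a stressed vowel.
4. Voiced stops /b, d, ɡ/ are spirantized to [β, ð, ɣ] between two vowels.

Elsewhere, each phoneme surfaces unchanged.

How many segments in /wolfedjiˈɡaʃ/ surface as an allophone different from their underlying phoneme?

Segments that undergo a rule: /o/ → [oː] (rule 2); /e/ → [eː] (rule 2); /i/ → [iː] (rule 2); /ɡ/ → [ɣ] (rule 4).
All other segments surface unchanged.

4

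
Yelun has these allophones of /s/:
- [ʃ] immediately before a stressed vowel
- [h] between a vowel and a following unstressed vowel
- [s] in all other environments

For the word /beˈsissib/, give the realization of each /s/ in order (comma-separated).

Occurrence 1 (position 3): immediately before a stressed vowel → [ʃ].
Occurrence 2 (position 5): no conditioning environment matches → elsewhere allophone [s].
Occurrence 3 (position 6): no conditioning environment matches → elsewhere allophone [s].

[ʃ], [s], [s]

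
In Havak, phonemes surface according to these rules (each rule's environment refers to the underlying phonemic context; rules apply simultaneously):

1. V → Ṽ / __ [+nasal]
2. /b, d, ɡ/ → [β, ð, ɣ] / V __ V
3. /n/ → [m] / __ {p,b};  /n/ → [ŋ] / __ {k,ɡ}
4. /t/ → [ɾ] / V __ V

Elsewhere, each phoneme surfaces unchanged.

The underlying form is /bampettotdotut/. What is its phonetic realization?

[bãmpettotdoɾut]

/b/ (word-initial) fails the environment for rule 2, so it stays [b].
/a/ — between /b/ and /m/, before a nasal consonant — surfaces as [ã] (rule 1).
/e/ (between /p/ and /t/) fails the environment for rule 1, so it stays [e].
/t/ (between /e/ and /t/) fails the environment for rule 4, so it stays [t].
/t/ (between /t/ and /o/) fails the environment for rule 4, so it stays [t].
/o/ (between /t/ and /t/): rule 1 targets it, but not before a nasal consonant → unchanged [o].
/t/ (between /o/ and /d/): rule 4 targets it, but not between two vowels → unchanged [t].
/d/ (between /t/ and /o/): rule 2 targets it, but not between two vowels → unchanged [d].
/o/ (between /d/ and /t/) is in the target of rule 1 but the environment (before a nasal consonant) is not met → [o].
Rule 4 applies to /t/ (between /o/ and /u/: between two vowels) → [ɾ].
/u/ (between /t/ and /t/) is in the target of rule 1 but the environment (before a nasal consonant) is not met → [u].
/t/ (word-final): rule 4 targets it, but not between two vowels → unchanged [t].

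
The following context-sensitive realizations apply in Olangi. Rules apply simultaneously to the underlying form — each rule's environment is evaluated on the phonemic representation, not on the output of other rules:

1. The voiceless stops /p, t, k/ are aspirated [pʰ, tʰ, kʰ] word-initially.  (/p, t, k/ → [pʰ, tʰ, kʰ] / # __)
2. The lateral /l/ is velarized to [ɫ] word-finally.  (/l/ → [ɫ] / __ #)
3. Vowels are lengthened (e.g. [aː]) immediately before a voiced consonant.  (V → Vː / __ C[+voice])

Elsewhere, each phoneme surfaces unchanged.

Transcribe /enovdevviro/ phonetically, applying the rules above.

[eːnoːvdeːvviːro]

Rule 3 applies to /e/ (word-initial: before a voiced consonant) → [eː].
/n/ — not in any rule's target class → [n].
/o/ — between /n/ and /v/, before a voiced consonant — surfaces as [oː] (rule 3).
/v/ (between /o/ and /d/): no rule targets it → [v].
/d/ — not in any rule's target class → [d].
/e/ (between /d/ and /v/): before a voiced consonant, so rule 3 applies → [eː].
/v/ (between /e/ and /v/) is unaffected → [v].
/v/ stays [v].
/i/ (between /v/ and /r/): before a voiced consonant, so rule 3 applies → [iː].
/r/ stays [r].
/o/ (word-final): rule 3 targets it, but not before a voiced consonant → unchanged [o].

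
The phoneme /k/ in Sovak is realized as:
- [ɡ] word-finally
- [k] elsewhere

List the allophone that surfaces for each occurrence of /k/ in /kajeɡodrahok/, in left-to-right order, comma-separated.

Occurrence 1 (position 1): no conditioning environment matches → elsewhere allophone [k].
Occurrence 2 (position 12): word-finally → [ɡ].

[k], [ɡ]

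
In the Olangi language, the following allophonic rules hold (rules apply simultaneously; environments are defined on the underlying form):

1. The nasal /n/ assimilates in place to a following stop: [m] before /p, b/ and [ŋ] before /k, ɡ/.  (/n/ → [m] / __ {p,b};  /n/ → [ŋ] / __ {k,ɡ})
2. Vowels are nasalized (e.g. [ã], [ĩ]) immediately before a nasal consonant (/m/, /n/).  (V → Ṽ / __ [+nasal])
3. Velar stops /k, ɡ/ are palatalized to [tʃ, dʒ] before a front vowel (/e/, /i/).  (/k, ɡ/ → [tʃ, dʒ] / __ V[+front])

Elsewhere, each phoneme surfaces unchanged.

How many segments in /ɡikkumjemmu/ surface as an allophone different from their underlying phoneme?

Segments that undergo a rule: /ɡ/ → [dʒ] (rule 3); /u/ → [ũ] (rule 2); /e/ → [ẽ] (rule 2).
All other segments surface unchanged.

3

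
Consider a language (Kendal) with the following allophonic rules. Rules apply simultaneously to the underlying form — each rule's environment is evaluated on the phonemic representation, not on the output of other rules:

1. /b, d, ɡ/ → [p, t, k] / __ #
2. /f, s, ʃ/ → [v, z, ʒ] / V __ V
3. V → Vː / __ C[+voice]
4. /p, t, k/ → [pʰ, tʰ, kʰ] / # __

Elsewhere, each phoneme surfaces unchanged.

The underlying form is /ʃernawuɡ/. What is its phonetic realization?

[ʃeːrnaːwuːk]

/ʃ/ — word-initial; rule 2 does not apply here → [ʃ].
/e/ — between /ʃ/ and /r/, before a voiced consonant — surfaces as [eː] (rule 3).
/r/ (between /e/ and /n/): no rule targets it → [r].
/n/ stays [n].
/a/ (between /n/ and /w/) occurs before a voiced consonant → [aː] by rule 3.
/w/ (between /a/ and /u/): no rule targets it → [w].
/u/ — between /w/ and /ɡ/, before a voiced consonant — surfaces as [uː] (rule 3).
/ɡ/ (word-final) occurs word-finally → [k] by rule 1.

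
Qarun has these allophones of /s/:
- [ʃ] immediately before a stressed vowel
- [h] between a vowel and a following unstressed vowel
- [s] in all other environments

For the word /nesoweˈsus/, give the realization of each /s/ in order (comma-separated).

Occurrence 1 (position 3): between a vowel and a following unstressed vowel → [h].
Occurrence 2 (position 7): immediately before a stressed vowel → [ʃ].
Occurrence 3 (position 9): no conditioning environment matches → elsewhere allophone [s].

[h], [ʃ], [s]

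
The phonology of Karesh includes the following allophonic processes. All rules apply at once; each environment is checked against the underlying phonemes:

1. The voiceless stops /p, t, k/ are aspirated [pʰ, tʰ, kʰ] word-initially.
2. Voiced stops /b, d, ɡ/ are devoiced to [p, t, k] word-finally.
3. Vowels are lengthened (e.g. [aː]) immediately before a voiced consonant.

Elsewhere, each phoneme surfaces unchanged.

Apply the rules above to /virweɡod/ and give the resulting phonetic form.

/v/ (word-initial) is unaffected → [v].
/i/ (between /v/ and /r/) occurs before a voiced consonant → [iː] by rule 3.
/r/ (between /i/ and /w/): no rule targets it → [r].
/w/ — not in any rule's target class → [w].
/e/ meets the environment for rule 3 (before a voiced consonant) → [eː].
/ɡ/ (between /e/ and /o/) is in the target of rule 2 but the environment (word-finally) is not met → [ɡ].
/o/ (between /ɡ/ and /d/) occurs before a voiced consonant → [oː] by rule 3.
/d/ (word-final): word-finally, so rule 2 applies → [t].

[viːrweːɡoːt]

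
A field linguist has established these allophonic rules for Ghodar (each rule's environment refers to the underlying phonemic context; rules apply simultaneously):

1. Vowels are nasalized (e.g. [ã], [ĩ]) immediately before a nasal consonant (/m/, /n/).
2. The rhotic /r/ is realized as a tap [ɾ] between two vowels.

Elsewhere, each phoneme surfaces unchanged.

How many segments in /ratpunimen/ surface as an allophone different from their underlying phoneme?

3

Segments that undergo a rule: /u/ → [ũ] (rule 1); /i/ → [ĩ] (rule 1); /e/ → [ẽ] (rule 1).
All other segments surface unchanged.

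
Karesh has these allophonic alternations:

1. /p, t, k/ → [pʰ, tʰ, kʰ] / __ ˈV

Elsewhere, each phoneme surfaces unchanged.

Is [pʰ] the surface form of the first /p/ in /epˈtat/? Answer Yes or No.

/p/ (between /e/ and /t/) fails the environment for rule 1, so it stays [p].
The actual realization is [p], not [pʰ].

No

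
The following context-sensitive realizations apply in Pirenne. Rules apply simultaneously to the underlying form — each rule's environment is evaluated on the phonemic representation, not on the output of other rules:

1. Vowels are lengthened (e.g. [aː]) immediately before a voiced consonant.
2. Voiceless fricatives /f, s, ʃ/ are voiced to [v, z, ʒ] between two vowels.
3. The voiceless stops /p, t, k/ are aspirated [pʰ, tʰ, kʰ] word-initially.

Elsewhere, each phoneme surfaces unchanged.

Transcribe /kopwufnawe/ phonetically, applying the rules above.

[kʰopwufnaːwe]

/k/ (word-initial): word-initially, so rule 3 applies → [kʰ].
/o/ — between /k/ and /p/; rule 1 does not apply here → [o].
/p/ (between /o/ and /w/) fails the environment for rule 3, so it stays [p].
/u/ (between /w/ and /f/): rule 1 targets it, but not before a voiced consonant → unchanged [u].
/f/ (between /u/ and /n/) fails the environment for rule 2, so it stays [f].
/a/ meets the environment for rule 1 (before a voiced consonant) → [aː].
/e/ (word-final): rule 1 targets it, but not before a voiced consonant → unchanged [e].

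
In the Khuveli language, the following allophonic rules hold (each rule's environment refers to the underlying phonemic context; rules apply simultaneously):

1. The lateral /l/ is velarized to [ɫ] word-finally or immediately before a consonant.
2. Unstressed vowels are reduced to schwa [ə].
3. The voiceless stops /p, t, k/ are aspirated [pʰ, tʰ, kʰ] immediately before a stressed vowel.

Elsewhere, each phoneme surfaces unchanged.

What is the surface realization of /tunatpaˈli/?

/t/ (word-initial): rule 3 targets it, but not immediately before a stressed vowel → unchanged [t].
/u/ (between /t/ and /n/) occurs in an unstressed syllable → [ə] by rule 2.
/n/ (between /u/ and /a/): no rule targets it → [n].
/a/ (between /n/ and /t/) occurs in an unstressed syllable → [ə] by rule 2.
/t/ (between /a/ and /p/): rule 3 targets it, but not immediately before a stressed vowel → unchanged [t].
/p/ (between /t/ and /a/) fails the environment for rule 3, so it stays [p].
/a/ meets the environment for rule 2 (in an unstressed syllable) → [ə].
/l/ — between /a/ and /i/; rule 1 does not apply here → [l].
/i/ (word-final) is in the target of rule 2 but the environment (in an unstressed syllable) is not met → [i].

[tənətpəˈli]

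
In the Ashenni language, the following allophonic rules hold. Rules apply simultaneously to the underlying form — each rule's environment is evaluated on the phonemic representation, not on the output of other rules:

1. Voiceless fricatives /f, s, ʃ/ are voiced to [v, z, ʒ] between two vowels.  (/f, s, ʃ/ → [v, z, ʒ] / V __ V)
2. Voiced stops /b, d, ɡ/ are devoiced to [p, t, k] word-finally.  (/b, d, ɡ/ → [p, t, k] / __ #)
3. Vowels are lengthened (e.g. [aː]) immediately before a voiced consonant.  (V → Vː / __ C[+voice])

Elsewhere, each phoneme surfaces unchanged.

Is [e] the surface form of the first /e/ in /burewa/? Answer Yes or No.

/e/ meets the environment for rule 3 (before a voiced consonant) → [eː].
The actual realization is [eː], not [e].

No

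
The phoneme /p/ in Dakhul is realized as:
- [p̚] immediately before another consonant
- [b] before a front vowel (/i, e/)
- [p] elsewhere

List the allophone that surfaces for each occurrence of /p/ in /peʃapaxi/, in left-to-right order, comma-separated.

[b], [p]

Occurrence 1 (position 1): before a front vowel (/i, e/) → [b].
Occurrence 2 (position 5): no conditioning environment matches → elsewhere allophone [p].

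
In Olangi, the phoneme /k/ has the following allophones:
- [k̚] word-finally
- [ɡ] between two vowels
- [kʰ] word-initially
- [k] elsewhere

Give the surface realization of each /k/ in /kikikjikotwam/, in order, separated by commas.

[kʰ], [ɡ], [k], [ɡ]

Occurrence 1 (position 1): word-initially → [kʰ].
Occurrence 2 (position 3): between two vowels → [ɡ].
Occurrence 3 (position 5): no conditioning environment matches → elsewhere allophone [k].
Occurrence 4 (position 8): between two vowels → [ɡ].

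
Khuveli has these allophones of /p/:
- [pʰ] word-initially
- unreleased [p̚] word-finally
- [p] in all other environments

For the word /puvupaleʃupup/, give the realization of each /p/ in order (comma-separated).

Occurrence 1 (position 1): word-initially → [pʰ].
Occurrence 2 (position 5): no conditioning environment matches → elsewhere allophone [p].
Occurrence 3 (position 11): no conditioning environment matches → elsewhere allophone [p].
Occurrence 4 (position 13): word-finally → [p̚].

[pʰ], [p], [p], [p̚]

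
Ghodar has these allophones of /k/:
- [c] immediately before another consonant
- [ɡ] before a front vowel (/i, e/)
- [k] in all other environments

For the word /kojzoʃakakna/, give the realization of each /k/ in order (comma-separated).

[k], [k], [c]

Occurrence 1 (position 1): no conditioning environment matches → elsewhere allophone [k].
Occurrence 2 (position 8): no conditioning environment matches → elsewhere allophone [k].
Occurrence 3 (position 10): immediately before another consonant → [c].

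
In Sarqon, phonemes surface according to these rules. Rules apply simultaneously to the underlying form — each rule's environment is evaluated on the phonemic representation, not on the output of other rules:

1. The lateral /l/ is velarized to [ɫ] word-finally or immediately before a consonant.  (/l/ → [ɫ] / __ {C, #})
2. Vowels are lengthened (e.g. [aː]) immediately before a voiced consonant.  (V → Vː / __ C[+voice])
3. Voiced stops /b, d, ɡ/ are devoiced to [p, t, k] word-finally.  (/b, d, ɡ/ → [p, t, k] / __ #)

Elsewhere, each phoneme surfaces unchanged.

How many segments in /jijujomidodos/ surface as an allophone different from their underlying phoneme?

Segments that undergo a rule: /i/ → [iː] (rule 2); /u/ → [uː] (rule 2); /o/ → [oː] (rule 2); /i/ → [iː] (rule 2); /o/ → [oː] (rule 2).
All other segments surface unchanged.

5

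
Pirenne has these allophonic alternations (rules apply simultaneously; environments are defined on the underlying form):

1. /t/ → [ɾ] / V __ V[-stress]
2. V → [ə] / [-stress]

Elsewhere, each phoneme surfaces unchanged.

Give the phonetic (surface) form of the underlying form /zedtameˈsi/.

/z/ (word-initial): no rule targets it → [z].
/e/ (between /z/ and /d/): in an unstressed syllable, so rule 2 applies → [ə].
/d/ (between /e/ and /t/) is unaffected → [d].
/t/ (between /d/ and /a/) fails the environment for rule 1, so it stays [t].
/a/ meets the environment for rule 2 (in an unstressed syllable) → [ə].
/m/ stays [m].
/e/ — between /m/ and /s/, in an unstressed syllable — surfaces as [ə] (rule 2).
/s/ (between /e/ and /i/): no rule targets it → [s].
/i/ — word-final; rule 2 does not apply here → [i].

[zədtəməˈsi]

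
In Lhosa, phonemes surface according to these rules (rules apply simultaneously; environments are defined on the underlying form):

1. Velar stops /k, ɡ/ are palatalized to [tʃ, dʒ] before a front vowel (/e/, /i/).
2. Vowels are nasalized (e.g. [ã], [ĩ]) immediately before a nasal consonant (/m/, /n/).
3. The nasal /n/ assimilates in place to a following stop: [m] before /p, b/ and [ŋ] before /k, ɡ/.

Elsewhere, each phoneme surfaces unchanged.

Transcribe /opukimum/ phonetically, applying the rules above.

[oputʃĩmũm]

/o/ (word-initial) is in the target of rule 2 but the environment (before a nasal consonant) is not met → [o].
/p/ stays [p].
/u/ — between /p/ and /k/; rule 2 does not apply here → [u].
/k/ (between /u/ and /i/) occurs before a front vowel → [tʃ] by rule 1.
Rule 2 applies to /i/ (between /k/ and /m/: before a nasal consonant) → [ĩ].
/m/ (between /i/ and /u/) is unaffected → [m].
/u/ meets the environment for rule 2 (before a nasal consonant) → [ũ].
/m/ stays [m].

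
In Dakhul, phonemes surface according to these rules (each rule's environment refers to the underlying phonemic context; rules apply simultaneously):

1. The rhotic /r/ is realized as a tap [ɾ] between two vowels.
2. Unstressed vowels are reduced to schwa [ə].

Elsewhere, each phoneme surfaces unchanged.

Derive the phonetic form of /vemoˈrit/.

/e/ meets the environment for rule 2 (in an unstressed syllable) → [ə].
/o/ (between /m/ and /r/): in an unstressed syllable, so rule 2 applies → [ə].
Rule 1 applies to /r/ (between /o/ and /i/: between two vowels) → [ɾ].
/i/ (between /r/ and /t/) is in the target of rule 2 but the environment (in an unstressed syllable) is not met → [i].

[vəməˈɾit]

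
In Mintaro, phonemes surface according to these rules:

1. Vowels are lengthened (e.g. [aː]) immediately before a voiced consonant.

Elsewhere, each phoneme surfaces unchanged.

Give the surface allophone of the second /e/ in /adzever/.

[eː]

/e/ meets the environment for rule 1 (before a voiced consonant) → [eː].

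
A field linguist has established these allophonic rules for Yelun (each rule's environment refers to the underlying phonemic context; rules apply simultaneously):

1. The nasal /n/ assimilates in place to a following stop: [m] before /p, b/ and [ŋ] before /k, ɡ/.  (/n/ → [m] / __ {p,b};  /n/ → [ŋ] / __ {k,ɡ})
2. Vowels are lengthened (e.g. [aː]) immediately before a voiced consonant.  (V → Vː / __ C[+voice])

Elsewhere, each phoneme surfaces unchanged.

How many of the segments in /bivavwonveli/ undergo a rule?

4

Segments that undergo a rule: /i/ → [iː] (rule 2); /a/ → [aː] (rule 2); /o/ → [oː] (rule 2); /e/ → [eː] (rule 2).
All other segments surface unchanged.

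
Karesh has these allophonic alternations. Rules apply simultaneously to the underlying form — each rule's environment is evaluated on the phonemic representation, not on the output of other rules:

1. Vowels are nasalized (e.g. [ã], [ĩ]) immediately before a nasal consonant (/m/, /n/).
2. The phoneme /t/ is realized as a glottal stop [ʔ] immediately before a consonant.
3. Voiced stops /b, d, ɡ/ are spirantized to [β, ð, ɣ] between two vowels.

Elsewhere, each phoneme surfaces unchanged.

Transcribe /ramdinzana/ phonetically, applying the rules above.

/r/ (word-initial): no rule targets it → [r].
/a/ — between /r/ and /m/, before a nasal consonant — surfaces as [ã] (rule 1).
/m/ stays [m].
/d/ — between /m/ and /i/; rule 3 does not apply here → [d].
/i/ meets the environment for rule 1 (before a nasal consonant) → [ĩ].
/n/ (between /i/ and /z/): no rule targets it → [n].
/z/ (between /n/ and /a/): no rule targets it → [z].
/a/ (between /z/ and /n/) occurs before a nasal consonant → [ã] by rule 1.
/n/ (between /a/ and /a/): no rule targets it → [n].
/a/ (word-final): rule 1 targets it, but not before a nasal consonant → unchanged [a].

[rãmdĩnzãna]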